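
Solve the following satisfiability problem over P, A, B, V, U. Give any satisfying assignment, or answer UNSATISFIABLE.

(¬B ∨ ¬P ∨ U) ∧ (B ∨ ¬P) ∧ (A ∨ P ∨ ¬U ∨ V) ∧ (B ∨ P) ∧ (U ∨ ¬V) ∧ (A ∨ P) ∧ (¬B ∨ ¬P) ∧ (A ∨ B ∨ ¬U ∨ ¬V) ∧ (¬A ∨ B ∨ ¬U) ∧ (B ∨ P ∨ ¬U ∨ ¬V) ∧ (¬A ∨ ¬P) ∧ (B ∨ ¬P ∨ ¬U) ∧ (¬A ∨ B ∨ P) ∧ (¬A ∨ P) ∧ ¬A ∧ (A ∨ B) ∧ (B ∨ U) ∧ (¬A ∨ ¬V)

Case A = True:
  Clause (¬A) is falsified — contradiction.
Case A = False:
  (A ∨ P) forces P = True.
  (B ∨ ¬P) forces B = True.
  Clause (¬B ∨ ¬P) is falsified — contradiction.
Both cases fail, so the formula is unsatisfiable.

UNSATISFIABLE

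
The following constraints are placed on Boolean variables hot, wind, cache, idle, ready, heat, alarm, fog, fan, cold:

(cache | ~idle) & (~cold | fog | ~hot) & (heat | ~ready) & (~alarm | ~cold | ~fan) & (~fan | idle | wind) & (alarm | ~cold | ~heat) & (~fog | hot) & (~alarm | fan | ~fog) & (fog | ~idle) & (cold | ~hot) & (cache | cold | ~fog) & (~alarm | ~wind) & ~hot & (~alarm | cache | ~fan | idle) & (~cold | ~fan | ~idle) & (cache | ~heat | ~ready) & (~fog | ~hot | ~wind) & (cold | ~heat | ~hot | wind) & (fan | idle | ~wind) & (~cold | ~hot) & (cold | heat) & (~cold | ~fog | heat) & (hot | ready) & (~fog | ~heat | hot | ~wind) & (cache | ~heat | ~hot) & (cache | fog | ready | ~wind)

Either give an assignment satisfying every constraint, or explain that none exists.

hot = False; wind = False; cache = True; idle = False; ready = True; heat = True; alarm = True; fog = False; fan = False; cold = False

Unit clause (~hot) forces hot = False.
In (hot | ready) only ready is left, so ready = True.
In (heat | ~ready) only heat is left, so heat = True.
In (~fog | hot) only ~fog is left, so fog = False.
In (fog | ~idle) only ~idle is left, so idle = False.
In (cache | ~heat | ~ready) only cache is left, so cache = True.
Set wind = False.
  then (~fan | idle | wind) forces fan = False.
Set alarm = True.
Set cold = False.
All clauses satisfied.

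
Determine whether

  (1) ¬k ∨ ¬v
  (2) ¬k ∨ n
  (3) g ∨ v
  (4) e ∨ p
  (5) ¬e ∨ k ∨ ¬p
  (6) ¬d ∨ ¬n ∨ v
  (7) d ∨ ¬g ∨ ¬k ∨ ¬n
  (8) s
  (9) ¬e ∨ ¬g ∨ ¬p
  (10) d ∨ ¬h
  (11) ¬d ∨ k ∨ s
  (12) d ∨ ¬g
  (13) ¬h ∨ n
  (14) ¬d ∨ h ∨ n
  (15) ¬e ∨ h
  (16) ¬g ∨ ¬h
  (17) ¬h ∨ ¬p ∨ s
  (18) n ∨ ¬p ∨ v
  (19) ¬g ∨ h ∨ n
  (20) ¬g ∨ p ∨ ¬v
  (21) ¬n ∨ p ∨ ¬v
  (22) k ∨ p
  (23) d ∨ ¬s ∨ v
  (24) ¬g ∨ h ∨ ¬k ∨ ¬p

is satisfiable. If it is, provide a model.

p=T, d=T, s=T, e=F, n=T, k=F, h=T, v=T, g=F

Unit clause (s) forces s = True.
Set p = True.
Set d = True.
Try e = True:
  (¬e ∨ k ∨ ¬p) forces k = True.
  (¬k ∨ ¬v) forces v = False.
  (¬k ∨ n) forces n = True.
  clause (¬d ∨ ¬n ∨ v) is falsified — backtrack.
So e = False.
Set n = True.
  then (¬d ∨ ¬n ∨ v) forces v = True.
  then (¬k ∨ ¬v) forces k = False.
Set h = True.
  then (¬g ∨ ¬h) forces g = False.
All clauses satisfied.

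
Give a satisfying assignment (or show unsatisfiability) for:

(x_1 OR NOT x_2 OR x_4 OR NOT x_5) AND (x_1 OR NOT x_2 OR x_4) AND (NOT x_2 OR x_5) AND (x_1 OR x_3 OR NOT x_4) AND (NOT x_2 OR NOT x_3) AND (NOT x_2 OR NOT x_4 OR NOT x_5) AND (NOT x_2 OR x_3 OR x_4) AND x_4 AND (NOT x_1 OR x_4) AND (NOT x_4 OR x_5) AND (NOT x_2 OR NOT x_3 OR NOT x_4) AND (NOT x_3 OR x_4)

x_1 = True, x_2 = False, x_3 = True, x_4 = True, x_5 = True

Unit clause (x_4) forces x_4 = True.
In (NOT x_4 OR x_5) only x_5 is left, so x_5 = True.
In (NOT x_2 OR NOT x_4 OR NOT x_5) only NOT x_2 is left, so x_2 = False.
Set x_1 = True.
Set x_3 = True.
All clauses satisfied.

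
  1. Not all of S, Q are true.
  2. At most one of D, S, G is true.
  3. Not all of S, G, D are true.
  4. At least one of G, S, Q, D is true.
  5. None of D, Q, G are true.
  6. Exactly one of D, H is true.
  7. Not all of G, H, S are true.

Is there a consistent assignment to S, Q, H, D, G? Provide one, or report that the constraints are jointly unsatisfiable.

S = True; Q = False; H = True; D = False; G = False

  (1) {S, Q}: 1/2 true — not all ✓
  (2) {D, S, G}: 1 true — at most one ✓
  (3) {S, G, D}: 1/3 true — not all ✓
  (4) {G, S, Q, D}: 1 true — at least one ✓
  (5) {D, Q, G}: 0 true — none ✓
  (6) {D, H}: 1 true — exactly one ✓
  (7) {G, H, S}: 2/3 true — not all ✓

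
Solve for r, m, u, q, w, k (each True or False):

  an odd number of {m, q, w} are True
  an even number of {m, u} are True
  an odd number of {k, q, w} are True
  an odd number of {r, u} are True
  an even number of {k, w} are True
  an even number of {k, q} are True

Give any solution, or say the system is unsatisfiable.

r = False; m = True; u = True; q = True; w = True; k = True

{m, q, w}: 3 true → odd ✓
{m, u}: 2 true → even ✓
{k, q, w}: 3 true → odd ✓
{r, u}: 1 true → odd ✓
{k, w}: 2 true → even ✓
{k, q}: 2 true → even ✓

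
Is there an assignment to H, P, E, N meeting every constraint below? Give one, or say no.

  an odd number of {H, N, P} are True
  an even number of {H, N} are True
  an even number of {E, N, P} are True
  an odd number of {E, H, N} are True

H = False, P = True, E = True, N = False

{H, N, P}: 1 true → odd ✓
{H, N}: 0 true → even ✓
{E, N, P}: 2 true → even ✓
{E, H, N}: 1 true → odd ✓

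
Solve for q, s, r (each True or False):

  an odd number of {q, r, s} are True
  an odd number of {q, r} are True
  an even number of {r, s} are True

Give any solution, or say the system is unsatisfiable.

q = True, s = False, r = False

{q, r, s}: 1 true → odd ✓
{q, r}: 1 true → odd ✓
{r, s}: 0 true → even ✓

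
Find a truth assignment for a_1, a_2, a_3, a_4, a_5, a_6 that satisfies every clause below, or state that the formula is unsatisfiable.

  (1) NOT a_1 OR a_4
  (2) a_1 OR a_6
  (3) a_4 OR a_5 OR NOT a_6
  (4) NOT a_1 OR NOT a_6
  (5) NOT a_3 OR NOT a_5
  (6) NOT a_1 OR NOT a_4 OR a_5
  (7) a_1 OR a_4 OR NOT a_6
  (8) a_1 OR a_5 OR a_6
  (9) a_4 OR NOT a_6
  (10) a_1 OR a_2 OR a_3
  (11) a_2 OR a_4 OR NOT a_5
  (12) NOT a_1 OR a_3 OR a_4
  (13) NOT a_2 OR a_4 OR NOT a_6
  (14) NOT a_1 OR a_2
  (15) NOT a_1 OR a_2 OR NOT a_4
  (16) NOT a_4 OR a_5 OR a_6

Set a_1 = False.
  then (a_1 OR a_6) forces a_6 = True.
  then (a_1 OR a_4 OR NOT a_6) forces a_4 = True.
Set a_2 = False.
  then (a_1 OR a_2 OR a_3) forces a_3 = True.
  then (NOT a_3 OR NOT a_5) forces a_5 = False.
All clauses satisfied.

a_1: False; a_2: False; a_3: True; a_4: True; a_5: False; a_6: True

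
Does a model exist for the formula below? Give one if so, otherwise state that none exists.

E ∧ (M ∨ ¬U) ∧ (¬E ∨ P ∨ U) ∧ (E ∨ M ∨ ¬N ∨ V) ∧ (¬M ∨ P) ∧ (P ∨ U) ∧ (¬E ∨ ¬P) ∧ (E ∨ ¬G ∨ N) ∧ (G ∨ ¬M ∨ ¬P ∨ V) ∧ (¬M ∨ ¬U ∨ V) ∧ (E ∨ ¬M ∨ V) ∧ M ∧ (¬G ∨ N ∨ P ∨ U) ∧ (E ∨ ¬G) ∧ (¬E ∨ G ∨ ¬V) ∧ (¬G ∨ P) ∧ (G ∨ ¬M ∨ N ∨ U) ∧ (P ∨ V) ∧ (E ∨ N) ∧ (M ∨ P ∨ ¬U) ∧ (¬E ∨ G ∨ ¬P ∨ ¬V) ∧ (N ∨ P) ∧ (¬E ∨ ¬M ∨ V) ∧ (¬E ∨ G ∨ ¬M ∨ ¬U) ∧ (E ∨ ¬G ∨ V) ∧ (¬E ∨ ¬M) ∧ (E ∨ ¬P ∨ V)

Unsatisfiable — no assignment works.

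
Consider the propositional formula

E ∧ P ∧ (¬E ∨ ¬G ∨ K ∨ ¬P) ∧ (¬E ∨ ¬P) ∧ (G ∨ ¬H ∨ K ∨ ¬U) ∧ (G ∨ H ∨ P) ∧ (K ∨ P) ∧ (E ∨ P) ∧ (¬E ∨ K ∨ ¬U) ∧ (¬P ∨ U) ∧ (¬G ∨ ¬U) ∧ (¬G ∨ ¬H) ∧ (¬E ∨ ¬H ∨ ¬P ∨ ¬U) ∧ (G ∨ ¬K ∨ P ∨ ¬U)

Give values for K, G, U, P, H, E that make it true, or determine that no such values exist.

Case P = True:
  (E) forces E = True.
  Clause (¬E ∨ ¬P) is falsified — contradiction.
Case P = False:
  Clause (P) is falsified — contradiction.
Both cases fail, so the formula is unsatisfiable.

Unsatisfiable — no assignment works.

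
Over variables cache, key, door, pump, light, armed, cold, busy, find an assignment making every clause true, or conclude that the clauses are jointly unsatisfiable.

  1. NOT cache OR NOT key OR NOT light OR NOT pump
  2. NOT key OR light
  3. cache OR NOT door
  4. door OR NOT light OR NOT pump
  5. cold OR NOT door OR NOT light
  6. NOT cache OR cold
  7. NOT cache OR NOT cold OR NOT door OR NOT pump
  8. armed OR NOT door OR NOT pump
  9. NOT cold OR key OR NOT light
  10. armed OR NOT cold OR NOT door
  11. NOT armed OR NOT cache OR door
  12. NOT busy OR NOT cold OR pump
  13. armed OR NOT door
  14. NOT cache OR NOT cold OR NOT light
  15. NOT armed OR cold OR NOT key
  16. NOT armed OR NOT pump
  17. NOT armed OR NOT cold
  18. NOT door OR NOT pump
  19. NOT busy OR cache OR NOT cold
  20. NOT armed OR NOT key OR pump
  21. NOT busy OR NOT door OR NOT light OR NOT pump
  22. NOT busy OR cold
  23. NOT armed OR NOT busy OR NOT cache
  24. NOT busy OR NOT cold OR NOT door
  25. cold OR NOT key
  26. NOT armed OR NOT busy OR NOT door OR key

cache = False, key = True, door = False, pump = False, light = True, armed = False, cold = True, busy = False

Set cache = False.
  then (cache OR NOT door) forces door = False.
Set key = True.
  then (NOT key OR light) forces light = True.
  then (door OR NOT light OR NOT pump) forces pump = False.
  then (NOT armed OR NOT key OR pump) forces armed = False.
  then (cold OR NOT key) forces cold = True.
  then (NOT busy OR NOT cold OR pump) forces busy = False.
All clauses satisfied.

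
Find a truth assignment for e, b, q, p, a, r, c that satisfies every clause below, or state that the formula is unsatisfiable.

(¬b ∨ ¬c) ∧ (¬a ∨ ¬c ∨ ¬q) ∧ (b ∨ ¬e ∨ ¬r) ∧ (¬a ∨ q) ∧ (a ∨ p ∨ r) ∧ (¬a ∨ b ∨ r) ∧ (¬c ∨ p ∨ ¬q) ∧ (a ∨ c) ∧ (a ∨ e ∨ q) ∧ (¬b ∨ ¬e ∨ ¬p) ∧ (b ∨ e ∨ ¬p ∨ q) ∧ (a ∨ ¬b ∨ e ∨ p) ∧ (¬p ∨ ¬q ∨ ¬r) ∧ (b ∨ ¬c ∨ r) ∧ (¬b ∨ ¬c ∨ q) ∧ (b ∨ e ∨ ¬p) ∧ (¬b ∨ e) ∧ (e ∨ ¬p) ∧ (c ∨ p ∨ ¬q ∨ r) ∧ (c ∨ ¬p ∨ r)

e=T; b=T; q=T; p=F; a=T; r=T; c=F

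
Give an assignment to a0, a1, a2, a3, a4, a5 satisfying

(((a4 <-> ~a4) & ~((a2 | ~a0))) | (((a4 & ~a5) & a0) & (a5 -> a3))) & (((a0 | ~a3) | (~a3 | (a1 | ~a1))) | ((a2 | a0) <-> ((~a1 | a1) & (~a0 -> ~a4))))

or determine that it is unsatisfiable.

a0=T, a1=T, a2=F, a3=F, a4=T, a5=F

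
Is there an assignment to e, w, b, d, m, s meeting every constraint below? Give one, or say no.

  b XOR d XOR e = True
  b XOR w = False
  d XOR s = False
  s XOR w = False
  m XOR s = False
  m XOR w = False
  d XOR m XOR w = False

e = True, w = False, b = False, d = False, m = False, s = False

b XOR d XOR e = F XOR F XOR T = True ✓
b XOR w = F XOR F = False ✓
d XOR s = F XOR F = False ✓
s XOR w = F XOR F = False ✓
m XOR s = F XOR F = False ✓
m XOR w = F XOR F = False ✓
d XOR m XOR w = F XOR F XOR F = False ✓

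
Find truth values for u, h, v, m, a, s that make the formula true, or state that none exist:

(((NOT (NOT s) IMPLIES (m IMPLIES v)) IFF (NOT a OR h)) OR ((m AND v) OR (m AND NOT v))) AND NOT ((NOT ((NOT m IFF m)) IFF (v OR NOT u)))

u = True, h = False, v = False, m = True, a = True, s = True

  ((NOT (NOT s) IMPLIES (m IMPLIES v)) IFF (NOT a OR h)) OR ((m AND v) OR (m AND NOT v)) = True
    (NOT (NOT s) IMPLIES (m IMPLIES v)) IFF (NOT a OR h) = True
      NOT (NOT s) IMPLIES (m IMPLIES v) = False
        NOT (NOT s) = True
          NOT s = False
        m IMPLIES v = False
      NOT a OR h = False
        NOT a = False
    (m AND v) OR (m AND NOT v) = True
      m AND v = False
      m AND NOT v = True
        NOT v = True
  NOT ((NOT ((NOT m IFF m)) IFF (v OR NOT u))) = True
    NOT ((NOT m IFF m)) IFF (v OR NOT u) = False
      NOT ((NOT m IFF m)) = True
        NOT m IFF m = False
          NOT m = False
      v OR NOT u = False
        NOT u = False
Both conjuncts True, so the formula holds.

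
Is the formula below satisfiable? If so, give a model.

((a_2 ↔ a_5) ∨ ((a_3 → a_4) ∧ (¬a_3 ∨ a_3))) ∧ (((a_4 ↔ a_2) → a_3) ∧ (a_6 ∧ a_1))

a_1=T, a_2=F, a_3=F, a_4=T, a_5=F, a_6=T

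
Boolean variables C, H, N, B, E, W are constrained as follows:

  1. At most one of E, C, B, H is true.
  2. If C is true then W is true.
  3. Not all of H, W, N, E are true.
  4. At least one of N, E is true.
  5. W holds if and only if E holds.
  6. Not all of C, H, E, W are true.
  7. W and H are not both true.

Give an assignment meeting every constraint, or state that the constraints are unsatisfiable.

C = False, H = False, N = False, B = False, E = True, W = True

  (1) {E, C, B, H}: 1 true — at most one ✓
  (2) C=F ⇒ W: vacuous ✓
  (3) {H, W, N, E}: 2/4 true — not all ✓
  (4) {N, E}: 1 true — at least one ✓
  (5) W=T, E=T — same ✓
  (6) {C, H, E, W}: 2/4 true — not all ✓
  (7) W=T, H=F — not both ✓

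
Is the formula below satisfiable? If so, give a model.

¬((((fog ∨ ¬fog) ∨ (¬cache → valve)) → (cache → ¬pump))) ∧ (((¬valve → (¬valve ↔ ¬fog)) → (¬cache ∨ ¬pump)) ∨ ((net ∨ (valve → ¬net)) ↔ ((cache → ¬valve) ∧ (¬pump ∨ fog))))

valve=F, net=T, fog=T, cache=T, pump=T

  ¬((((fog ∨ ¬fog) ∨ (¬cache → valve)) → (cache → ¬pump))) = True
    ((fog ∨ ¬fog) ∨ (¬cache → valve)) → (cache → ¬pump) = False
      (fog ∨ ¬fog) ∨ (¬cache → valve) = True
        fog ∨ ¬fog = True
          ¬fog = False
        ¬cache → valve = True
          ¬cache = False
      cache → ¬pump = False
        ¬pump = False
  ((¬valve → (¬valve ↔ ¬fog)) → (¬cache ∨ ¬pump)) ∨ ((net ∨ (valve → ¬net)) ↔ ((cache → ¬valve) ∧ (¬pump ∨ fog))) = True
    (¬valve → (¬valve ↔ ¬fog)) → (¬cache ∨ ¬pump) = True
      ¬valve → (¬valve ↔ ¬fog) = False
        ¬valve = True
        ¬valve ↔ ¬fog = False
          ¬valve = True
          ¬fog = False
      ¬cache ∨ ¬pump = False
        ¬cache = False
        ¬pump = False
    (net ∨ (valve → ¬net)) ↔ ((cache → ¬valve) ∧ (¬pump ∨ fog)) = True
      net ∨ (valve → ¬net) = True
        valve → ¬net = True
          ¬net = False
      (cache → ¬valve) ∧ (¬pump ∨ fog) = True
        cache → ¬valve = True
          ¬valve = True
        ¬pump ∨ fog = True
          ¬pump = False
Both conjuncts True, so the formula holds.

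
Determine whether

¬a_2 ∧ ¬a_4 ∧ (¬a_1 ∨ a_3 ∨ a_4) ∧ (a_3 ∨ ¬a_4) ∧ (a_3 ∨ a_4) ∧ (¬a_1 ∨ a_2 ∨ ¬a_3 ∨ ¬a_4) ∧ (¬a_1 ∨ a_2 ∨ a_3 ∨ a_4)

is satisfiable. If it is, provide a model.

Unit clause (¬a_2) forces a_2 = False.
Unit clause (¬a_4) forces a_4 = False.
In (a_3 ∨ a_4) only a_3 is left, so a_3 = True.
Set a_1 = True.
Check each clause:
  (¬a_2): ¬a_2 holds.
  (¬a_4): ¬a_4 holds.
  (¬a_1 ∨ a_3 ∨ a_4): a_3 holds.
  (a_3 ∨ ¬a_4): a_3 holds.
  (a_3 ∨ a_4): a_3 holds.
  (¬a_1 ∨ a_2 ∨ ¬a_3 ∨ ¬a_4): ¬a_4 holds.
  (¬a_1 ∨ a_2 ∨ a_3 ∨ a_4): a_3 holds.
All clauses satisfied.

a_1: True, a_2: False, a_3: True, a_4: False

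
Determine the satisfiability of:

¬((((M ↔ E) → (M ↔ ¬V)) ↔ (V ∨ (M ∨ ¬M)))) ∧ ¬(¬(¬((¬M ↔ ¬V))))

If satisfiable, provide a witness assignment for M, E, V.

Unsatisfiable

Case M = True: the formula simplifies to ¬((E → ¬V)) ∧ ¬(¬(¬V)).
  V = True: the conjunct ¬(¬(¬V)) becomes ¬(¬False) = False.
  V = False: the conjunct ¬((E → ¬V)) becomes ¬((E → True)) = False.
Case M = False: the formula simplifies to ¬((¬E → V)) ∧ ¬(¬(¬(¬V))).
  V = True: the conjunct ¬((¬E → V)) becomes ¬((¬E → True)) = False.
  V = False: the conjunct ¬(¬(¬(¬V))) becomes ¬(¬False) = False.
Both cases fail — unsatisfiable.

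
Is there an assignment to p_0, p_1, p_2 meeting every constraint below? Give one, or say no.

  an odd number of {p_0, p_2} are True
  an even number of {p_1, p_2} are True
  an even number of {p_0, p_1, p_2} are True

p_0=F, p_1=T, p_2=T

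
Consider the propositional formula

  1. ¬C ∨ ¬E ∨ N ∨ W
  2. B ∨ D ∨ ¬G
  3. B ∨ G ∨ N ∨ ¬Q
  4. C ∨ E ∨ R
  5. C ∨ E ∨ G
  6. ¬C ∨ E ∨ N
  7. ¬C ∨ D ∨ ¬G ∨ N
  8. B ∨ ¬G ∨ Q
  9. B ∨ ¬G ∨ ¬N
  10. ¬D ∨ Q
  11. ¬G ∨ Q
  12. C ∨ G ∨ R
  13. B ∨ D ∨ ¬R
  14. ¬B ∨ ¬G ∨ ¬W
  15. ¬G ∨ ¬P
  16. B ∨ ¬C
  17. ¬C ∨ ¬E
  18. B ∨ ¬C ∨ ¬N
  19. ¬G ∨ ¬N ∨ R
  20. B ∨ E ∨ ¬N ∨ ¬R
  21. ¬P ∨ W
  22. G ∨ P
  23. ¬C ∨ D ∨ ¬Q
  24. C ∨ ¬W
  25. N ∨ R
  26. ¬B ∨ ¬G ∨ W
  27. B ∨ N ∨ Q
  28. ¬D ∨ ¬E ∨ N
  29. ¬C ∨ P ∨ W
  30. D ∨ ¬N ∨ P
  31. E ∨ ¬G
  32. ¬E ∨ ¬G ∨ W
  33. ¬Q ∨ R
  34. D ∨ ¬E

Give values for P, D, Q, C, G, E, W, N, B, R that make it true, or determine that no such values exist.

Set P = True.
  then (¬G ∨ ¬P) forces G = False.
  then (¬P ∨ W) forces W = True.
  then (C ∨ ¬W) forces C = True.
  then (B ∨ ¬C) forces B = True.
  then (¬C ∨ ¬E) forces E = False.
  then (¬C ∨ E ∨ N) forces N = True.
Set D = False.
  then (¬C ∨ D ∨ ¬Q) forces Q = False.
Set R = False.
All clauses satisfied.

P = True, D = False, Q = False, C = True, G = False, E = False, W = True, N = True, B = True, R = False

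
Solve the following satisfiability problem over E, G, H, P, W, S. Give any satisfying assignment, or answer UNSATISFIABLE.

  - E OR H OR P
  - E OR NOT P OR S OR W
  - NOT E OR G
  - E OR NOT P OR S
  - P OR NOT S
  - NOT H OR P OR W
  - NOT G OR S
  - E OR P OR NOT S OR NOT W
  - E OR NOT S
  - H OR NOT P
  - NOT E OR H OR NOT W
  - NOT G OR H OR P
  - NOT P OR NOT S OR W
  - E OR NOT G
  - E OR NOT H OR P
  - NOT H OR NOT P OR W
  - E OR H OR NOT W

E=T; G=T; H=T; P=T; W=T; S=T

Try E = False:
  (E OR NOT S) forces S = False.
  (E OR NOT P OR S) forces P = False.
  (E OR H OR P) forces H = True.
  clause (E OR NOT H OR P) is falsified — backtrack.
So E = True.
  then (NOT E OR G) forces G = True.
  then (NOT G OR S) forces S = True.
  then (P OR NOT S) forces P = True.
  then (H OR NOT P) forces H = True.
  then (NOT P OR NOT S OR W) forces W = True.
All clauses satisfied.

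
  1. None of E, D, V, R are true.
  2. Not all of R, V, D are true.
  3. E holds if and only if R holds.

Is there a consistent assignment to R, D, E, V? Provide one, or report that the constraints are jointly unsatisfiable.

R: False, D: False, E: False, V: False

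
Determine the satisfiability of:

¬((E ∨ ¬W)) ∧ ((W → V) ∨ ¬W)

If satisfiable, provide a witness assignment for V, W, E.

V = True, W = True, E = False

  ¬((E ∨ ¬W)) = True
    E ∨ ¬W = False
      ¬W = False
  (W → V) ∨ ¬W = True
    W → V = True
    ¬W = False
Both conjuncts True, so the formula holds.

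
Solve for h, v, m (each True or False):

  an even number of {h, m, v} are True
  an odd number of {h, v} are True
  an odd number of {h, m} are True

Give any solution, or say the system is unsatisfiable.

h: False, v: True, m: True

{h, m, v}: 2 true → even ✓
{h, v}: 1 true → odd ✓
{h, m}: 1 true → odd ✓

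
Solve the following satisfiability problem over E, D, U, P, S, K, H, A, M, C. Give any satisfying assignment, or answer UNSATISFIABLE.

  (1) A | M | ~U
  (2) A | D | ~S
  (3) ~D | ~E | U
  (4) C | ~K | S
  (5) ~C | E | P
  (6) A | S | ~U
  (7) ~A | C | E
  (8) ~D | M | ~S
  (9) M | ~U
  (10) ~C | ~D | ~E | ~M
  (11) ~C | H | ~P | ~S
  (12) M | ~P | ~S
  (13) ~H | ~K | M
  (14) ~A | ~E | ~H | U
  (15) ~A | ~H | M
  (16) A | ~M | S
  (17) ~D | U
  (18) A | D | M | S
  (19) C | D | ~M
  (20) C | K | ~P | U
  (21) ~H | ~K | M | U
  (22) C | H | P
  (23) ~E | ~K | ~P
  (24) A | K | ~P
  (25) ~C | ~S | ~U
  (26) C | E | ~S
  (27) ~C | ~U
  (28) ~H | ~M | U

Set E = True.
Set D = True.
  then (~D | ~E | U) forces U = True.
  then (M | ~U) forces M = True.
  then (~C | ~D | ~E | ~M) forces C = False.
Set P = True.
  then (~E | ~K | ~P) forces K = False.
  then (A | K | ~P) forces A = True.
Set S = True.
Set H = False.
All clauses satisfied.

E=T; D=T; U=T; P=T; S=T; K=F; H=F; A=T; M=T; C=F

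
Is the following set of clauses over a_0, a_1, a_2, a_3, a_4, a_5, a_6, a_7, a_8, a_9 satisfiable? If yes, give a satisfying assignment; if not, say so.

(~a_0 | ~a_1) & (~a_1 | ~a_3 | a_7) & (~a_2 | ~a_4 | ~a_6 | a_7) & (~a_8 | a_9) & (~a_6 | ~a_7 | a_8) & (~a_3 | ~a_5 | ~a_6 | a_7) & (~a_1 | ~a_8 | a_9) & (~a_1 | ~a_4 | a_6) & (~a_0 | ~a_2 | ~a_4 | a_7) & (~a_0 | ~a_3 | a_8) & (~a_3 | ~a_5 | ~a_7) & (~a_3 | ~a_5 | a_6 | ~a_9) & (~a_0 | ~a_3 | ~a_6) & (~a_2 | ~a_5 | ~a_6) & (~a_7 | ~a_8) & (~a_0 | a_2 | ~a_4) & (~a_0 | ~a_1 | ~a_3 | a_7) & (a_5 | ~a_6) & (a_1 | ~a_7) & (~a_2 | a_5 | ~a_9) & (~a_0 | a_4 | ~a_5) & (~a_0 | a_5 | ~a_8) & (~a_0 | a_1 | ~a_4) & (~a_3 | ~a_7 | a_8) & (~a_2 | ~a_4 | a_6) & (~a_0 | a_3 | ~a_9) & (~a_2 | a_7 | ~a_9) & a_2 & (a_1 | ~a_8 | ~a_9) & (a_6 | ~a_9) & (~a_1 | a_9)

Unit clause (a_2) forces a_2 = True.
Set a_0 = False.
Try a_1 = True:
  (~a_1 | a_9) forces a_9 = True.
  (~a_2 | a_5 | ~a_9) forces a_5 = True.
  (~a_2 | ~a_5 | ~a_6) forces a_6 = False.
  clause (a_6 | ~a_9) is falsified — backtrack.
So a_1 = False.
  then (a_1 | ~a_7) forces a_7 = False.
  then (~a_2 | a_7 | ~a_9) forces a_9 = False.
  then (~a_8 | a_9) forces a_8 = False.
Set a_3 = False.
Set a_4 = False.
Set a_5 = False.
  then (a_5 | ~a_6) forces a_6 = False.
All clauses satisfied.

a_0=F; a_1=F; a_2=T; a_3=F; a_4=F; a_5=F; a_6=F; a_7=F; a_8=F; a_9=F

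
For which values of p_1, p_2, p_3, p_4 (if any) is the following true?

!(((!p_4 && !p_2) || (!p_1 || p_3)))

p_1 = True; p_2 = True; p_3 = False; p_4 = False

  !(((!p_4 && !p_2) || (!p_1 || p_3))) = True
    (!p_4 && !p_2) || (!p_1 || p_3) = False
      !p_4 && !p_2 = False
        !p_4 = True
        !p_2 = False
      !p_1 || p_3 = False
        !p_1 = False
The formula evaluates to True.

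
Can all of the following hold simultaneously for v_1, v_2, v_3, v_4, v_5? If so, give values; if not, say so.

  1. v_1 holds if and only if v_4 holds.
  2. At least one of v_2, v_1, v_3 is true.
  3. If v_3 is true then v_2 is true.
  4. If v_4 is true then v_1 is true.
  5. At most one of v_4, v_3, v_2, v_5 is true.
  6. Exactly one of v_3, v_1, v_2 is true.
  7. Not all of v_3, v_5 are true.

v_1: True; v_2: False; v_3: False; v_4: True; v_5: False

  (1) v_1=T, v_4=T — same ✓
  (2) {v_2, v_1, v_3}: 1 true — at least one ✓
  (3) v_3=F ⇒ v_2: vacuous ✓
  (4) v_4=T ⇒ v_1: T ✓
  (5) {v_4, v_3, v_2, v_5}: 1 true — at most one ✓
  (6) {v_3, v_1, v_2}: 1 true — exactly one ✓
  (7) {v_3, v_5}: 0/2 true — not all ✓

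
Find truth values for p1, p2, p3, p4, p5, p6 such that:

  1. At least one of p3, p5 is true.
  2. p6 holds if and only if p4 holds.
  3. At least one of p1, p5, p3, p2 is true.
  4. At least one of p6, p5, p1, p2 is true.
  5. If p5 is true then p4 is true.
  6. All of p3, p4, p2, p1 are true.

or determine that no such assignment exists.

p1=T; p2=T; p3=T; p4=T; p5=T; p6=T

  (1) {p3, p5}: 2 true — at least one ✓
  (2) p6=T, p4=T — same ✓
  (3) {p1, p5, p3, p2}: 4 true — at least one ✓
  (4) {p6, p5, p1, p2}: 4 true — at least one ✓
  (5) p5=T ⇒ p4: T ✓
  (6) {p3, p4, p2, p1}: all 4 true ✓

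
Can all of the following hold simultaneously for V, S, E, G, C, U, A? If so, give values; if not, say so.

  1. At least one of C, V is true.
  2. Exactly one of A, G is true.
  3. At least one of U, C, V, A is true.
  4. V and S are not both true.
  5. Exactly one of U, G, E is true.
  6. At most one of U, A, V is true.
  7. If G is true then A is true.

V = False, S = True, E = True, G = False, C = True, U = False, A = True

  (1) {C, V}: 1 true — at least one ✓
  (2) {A, G}: 1 true — exactly one ✓
  (3) {U, C, V, A}: 2 true — at least one ✓
  (4) V=F, S=T — not both ✓
  (5) {U, G, E}: 1 true — exactly one ✓
  (6) {U, A, V}: 1 true — at most one ✓
  (7) G=F ⇒ A: vacuous ✓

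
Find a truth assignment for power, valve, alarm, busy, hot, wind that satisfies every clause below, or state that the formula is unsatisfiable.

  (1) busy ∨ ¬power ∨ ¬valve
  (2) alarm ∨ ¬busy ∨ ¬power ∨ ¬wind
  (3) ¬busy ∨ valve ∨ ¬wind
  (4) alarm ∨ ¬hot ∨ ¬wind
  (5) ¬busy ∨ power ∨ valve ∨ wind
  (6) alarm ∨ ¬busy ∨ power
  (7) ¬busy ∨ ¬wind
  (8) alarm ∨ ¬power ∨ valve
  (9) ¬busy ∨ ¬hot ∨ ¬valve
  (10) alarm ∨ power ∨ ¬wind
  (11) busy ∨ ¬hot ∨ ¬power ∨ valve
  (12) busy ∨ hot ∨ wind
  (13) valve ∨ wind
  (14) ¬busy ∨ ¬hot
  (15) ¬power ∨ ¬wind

Set power = False.
Set valve = False.
  then (valve ∨ wind) forces wind = True.
  then (¬busy ∨ valve ∨ ¬wind) forces busy = False.
  then (alarm ∨ power ∨ ¬wind) forces alarm = True.
Set hot = False.
All clauses satisfied.

power=F, valve=F, alarm=T, busy=F, hot=F, wind=T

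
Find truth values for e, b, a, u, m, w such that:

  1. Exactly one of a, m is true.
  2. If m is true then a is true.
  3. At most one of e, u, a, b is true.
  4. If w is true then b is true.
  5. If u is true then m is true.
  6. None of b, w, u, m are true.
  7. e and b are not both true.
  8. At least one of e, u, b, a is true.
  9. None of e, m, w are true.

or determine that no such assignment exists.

e=F, b=F, a=T, u=F, m=F, w=F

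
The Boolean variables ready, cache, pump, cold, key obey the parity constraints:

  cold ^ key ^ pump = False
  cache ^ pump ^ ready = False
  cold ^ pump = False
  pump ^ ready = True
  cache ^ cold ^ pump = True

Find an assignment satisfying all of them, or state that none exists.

ready = True; cache = True; pump = False; cold = False; key = False

cold ^ key ^ pump = F ^ F ^ F = False ✓
cache ^ pump ^ ready = T ^ F ^ T = False ✓
cold ^ pump = F ^ F = False ✓
pump ^ ready = F ^ T = True ✓
cache ^ cold ^ pump = T ^ F ^ F = True ✓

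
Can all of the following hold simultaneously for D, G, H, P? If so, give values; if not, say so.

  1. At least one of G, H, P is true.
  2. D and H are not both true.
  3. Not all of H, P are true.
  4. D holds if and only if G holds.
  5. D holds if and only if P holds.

D: True, G: True, H: False, P: True

  (1) {G, H, P}: 2 true — at least one ✓
  (2) D=T, H=F — not both ✓
  (3) {H, P}: 1/2 true — not all ✓
  (4) D=T, G=T — same ✓
  (5) D=T, P=T — same ✓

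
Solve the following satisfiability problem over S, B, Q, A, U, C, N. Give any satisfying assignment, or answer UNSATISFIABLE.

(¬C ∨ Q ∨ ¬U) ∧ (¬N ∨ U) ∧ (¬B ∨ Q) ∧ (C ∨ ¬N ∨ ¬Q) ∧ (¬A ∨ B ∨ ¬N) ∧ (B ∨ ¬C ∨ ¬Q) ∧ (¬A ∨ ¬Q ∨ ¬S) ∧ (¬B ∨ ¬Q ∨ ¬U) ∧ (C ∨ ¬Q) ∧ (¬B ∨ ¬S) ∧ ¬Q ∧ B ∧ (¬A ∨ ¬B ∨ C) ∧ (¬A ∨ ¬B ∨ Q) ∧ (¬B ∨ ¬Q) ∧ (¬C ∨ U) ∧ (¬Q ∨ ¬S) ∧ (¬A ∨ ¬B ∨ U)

UNSATISFIABLE

Case B = True:
  (¬B ∨ Q) forces Q = True.
  Clause (¬Q) is falsified — contradiction.
Case B = False:
  Clause (B) is falsified — contradiction.
Both cases fail, so the formula is unsatisfiable.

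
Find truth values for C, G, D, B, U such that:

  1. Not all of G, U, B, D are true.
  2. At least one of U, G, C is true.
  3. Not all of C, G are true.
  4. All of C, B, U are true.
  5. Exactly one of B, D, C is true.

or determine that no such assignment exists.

Unsatisfiable

Case B = True:
  (4) forces C = True.
  Constraint (5) is violated (B=T, C=T) — contradiction.
Case B = False:
  Constraint (4) is violated (B=F) — contradiction.
Both cases fail — unsatisfiable.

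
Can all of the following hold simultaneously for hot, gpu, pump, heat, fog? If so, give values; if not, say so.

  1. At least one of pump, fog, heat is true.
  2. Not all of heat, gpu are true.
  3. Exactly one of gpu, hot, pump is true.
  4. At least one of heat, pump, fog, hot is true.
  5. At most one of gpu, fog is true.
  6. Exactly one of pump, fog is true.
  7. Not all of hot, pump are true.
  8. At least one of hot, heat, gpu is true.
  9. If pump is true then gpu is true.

hot: True, gpu: False, pump: False, heat: True, fog: True

  (1) {pump, fog, heat}: 2 true — at least one ✓
  (2) {heat, gpu}: 1/2 true — not all ✓
  (3) {gpu, hot, pump}: 1 true — exactly one ✓
  (4) {heat, pump, fog, hot}: 3 true — at least one ✓
  (5) {gpu, fog}: 1 true — at most one ✓
  (6) {pump, fog}: 1 true — exactly one ✓
  (7) {hot, pump}: 1/2 true — not all ✓
  (8) {hot, heat, gpu}: 2 true — at least one ✓
  (9) pump=F ⇒ gpu: vacuous ✓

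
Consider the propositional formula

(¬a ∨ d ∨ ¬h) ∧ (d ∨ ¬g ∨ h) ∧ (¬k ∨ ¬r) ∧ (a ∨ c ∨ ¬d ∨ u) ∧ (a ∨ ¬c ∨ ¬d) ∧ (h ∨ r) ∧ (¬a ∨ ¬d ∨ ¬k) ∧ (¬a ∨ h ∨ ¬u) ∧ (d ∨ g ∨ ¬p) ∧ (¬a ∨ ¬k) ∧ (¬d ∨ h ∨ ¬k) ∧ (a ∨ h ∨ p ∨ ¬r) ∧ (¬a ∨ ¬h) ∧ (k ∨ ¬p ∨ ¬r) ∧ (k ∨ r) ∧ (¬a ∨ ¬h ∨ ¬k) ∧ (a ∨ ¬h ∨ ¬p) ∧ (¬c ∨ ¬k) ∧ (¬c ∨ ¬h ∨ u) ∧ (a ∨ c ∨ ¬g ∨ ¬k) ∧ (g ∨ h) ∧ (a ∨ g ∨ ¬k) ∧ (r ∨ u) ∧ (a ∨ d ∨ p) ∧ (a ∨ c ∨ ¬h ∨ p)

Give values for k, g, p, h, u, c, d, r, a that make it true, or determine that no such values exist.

Set k = False.
  then (k ∨ r) forces r = True.
  then (k ∨ ¬p ∨ ¬r) forces p = False.
Try g = False:
  (g ∨ h) forces h = True.
  (¬a ∨ ¬h) forces a = False.
  (a ∨ d ∨ p) forces d = True.
  (a ∨ ¬c ∨ ¬d) forces c = False.
  clause (a ∨ c ∨ ¬h ∨ p) is falsified — backtrack.
So g = True.
Try h = True:
  (¬a ∨ ¬h) forces a = False.
  (a ∨ d ∨ p) forces d = True.
  (a ∨ ¬c ∨ ¬d) forces c = False.
  clause (a ∨ c ∨ ¬h ∨ p) is falsified — backtrack.
So h = False.
  then (d ∨ ¬g ∨ h) forces d = True.
  then (a ∨ h ∨ p ∨ ¬r) forces a = True.
  then (¬a ∨ h ∨ ¬u) forces u = False.
Set c = True.
All clauses satisfied.

k = False; g = True; p = False; h = False; u = False; c = True; d = True; r = True; a = True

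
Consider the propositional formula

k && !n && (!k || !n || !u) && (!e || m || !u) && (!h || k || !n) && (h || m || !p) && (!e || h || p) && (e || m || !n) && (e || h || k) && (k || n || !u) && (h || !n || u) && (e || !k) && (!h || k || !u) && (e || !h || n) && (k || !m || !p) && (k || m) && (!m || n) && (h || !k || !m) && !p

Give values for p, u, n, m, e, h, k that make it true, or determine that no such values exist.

Unit clause (k) forces k = True.
Unit clause (!n) forces n = False.
In (e || !k) only e is left, so e = True.
In (!m || n) only !m is left, so m = False.
Unit clause (!p) forces p = False.
In (!e || m || !u) only !u is left, so u = False.
In (!e || h || p) only h is left, so h = True.
All clauses satisfied.

p = False, u = False, n = False, m = False, e = True, h = True, k = True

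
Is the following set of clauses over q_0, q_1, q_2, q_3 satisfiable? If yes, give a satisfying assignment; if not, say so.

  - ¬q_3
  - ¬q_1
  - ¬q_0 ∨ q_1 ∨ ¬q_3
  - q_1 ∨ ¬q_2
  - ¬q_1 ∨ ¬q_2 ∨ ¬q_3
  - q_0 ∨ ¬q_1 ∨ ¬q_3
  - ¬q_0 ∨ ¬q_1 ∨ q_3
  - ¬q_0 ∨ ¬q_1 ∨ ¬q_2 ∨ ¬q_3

q_0: False, q_1: False, q_2: False, q_3: False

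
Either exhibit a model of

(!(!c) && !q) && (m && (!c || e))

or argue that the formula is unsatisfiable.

c=T; e=T; m=T; q=F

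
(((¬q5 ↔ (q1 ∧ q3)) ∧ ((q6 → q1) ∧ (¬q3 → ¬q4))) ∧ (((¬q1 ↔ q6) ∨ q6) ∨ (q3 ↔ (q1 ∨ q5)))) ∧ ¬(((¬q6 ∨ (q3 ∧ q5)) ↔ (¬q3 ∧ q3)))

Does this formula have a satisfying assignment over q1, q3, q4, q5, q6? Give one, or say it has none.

q1 = True; q3 = True; q4 = False; q5 = False; q6 = False

  ((¬q5 ↔ (q1 ∧ q3)) ∧ ((q6 → q1) ∧ (¬q3 → ¬q4))) ∧ (((¬q1 ↔ q6) ∨ q6) ∨ (q3 ↔ (q1 ∨ q5))) = True
    (¬q5 ↔ (q1 ∧ q3)) ∧ ((q6 → q1) ∧ (¬q3 → ¬q4)) = True
      ¬q5 ↔ (q1 ∧ q3) = True
        ¬q5 = True
        q1 ∧ q3 = True
      (q6 → q1) ∧ (¬q3 → ¬q4) = True
        q6 → q1 = True
        ¬q3 → ¬q4 = True
          ¬q3 = False
          ¬q4 = True
    ((¬q1 ↔ q6) ∨ q6) ∨ (q3 ↔ (q1 ∨ q5)) = True
      (¬q1 ↔ q6) ∨ q6 = True
        ¬q1 ↔ q6 = True
          ¬q1 = False
      q3 ↔ (q1 ∨ q5) = True
        q1 ∨ q5 = True
  ¬(((¬q6 ∨ (q3 ∧ q5)) ↔ (¬q3 ∧ q3))) = True
    (¬q6 ∨ (q3 ∧ q5)) ↔ (¬q3 ∧ q3) = False
      ¬q6 ∨ (q3 ∧ q5) = True
        ¬q6 = True
        q3 ∧ q5 = False
      ¬q3 ∧ q3 = False
        ¬q3 = False
Both conjuncts True, so the formula holds.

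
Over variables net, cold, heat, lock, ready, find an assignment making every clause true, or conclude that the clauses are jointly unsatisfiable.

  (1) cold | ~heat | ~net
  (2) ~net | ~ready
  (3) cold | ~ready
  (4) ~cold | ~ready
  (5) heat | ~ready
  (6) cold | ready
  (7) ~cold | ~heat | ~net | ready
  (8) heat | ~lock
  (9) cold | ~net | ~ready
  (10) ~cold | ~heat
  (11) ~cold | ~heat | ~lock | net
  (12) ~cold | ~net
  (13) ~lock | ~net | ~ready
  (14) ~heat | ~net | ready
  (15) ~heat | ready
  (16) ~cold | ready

Case cold = True:
  (~cold | ~ready) forces ready = False.
  Clause (~cold | ready) is falsified — contradiction.
Case cold = False:
  (cold | ~ready) forces ready = False.
  Clause (cold | ready) is falsified — contradiction.
Both cases fail, so the formula is unsatisfiable.

The formula is unsatisfiable.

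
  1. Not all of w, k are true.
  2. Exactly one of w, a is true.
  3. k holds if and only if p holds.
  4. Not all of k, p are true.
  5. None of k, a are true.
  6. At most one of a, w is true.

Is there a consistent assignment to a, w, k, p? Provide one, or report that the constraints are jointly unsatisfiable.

a: False, w: True, k: False, p: False

  (1) {w, k}: 1/2 true — not all ✓
  (2) {w, a}: 1 true — exactly one ✓
  (3) k=F, p=F — same ✓
  (4) {k, p}: 0/2 true — not all ✓
  (5) {k, a}: 0 true — none ✓
  (6) {a, w}: 1 true — at most one ✓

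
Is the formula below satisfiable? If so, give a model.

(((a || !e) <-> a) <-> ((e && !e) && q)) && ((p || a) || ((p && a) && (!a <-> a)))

q: True, e: False, a: False, p: True

  ((a || !e) <-> a) <-> ((e && !e) && q) = True
    (a || !e) <-> a = False
      a || !e = True
        !e = True
    (e && !e) && q = False
      e && !e = False
        !e = True
  (p || a) || ((p && a) && (!a <-> a)) = True
    p || a = True
    (p && a) && (!a <-> a) = False
      p && a = False
      !a <-> a = False
        !a = True
Both conjuncts True, so the formula holds.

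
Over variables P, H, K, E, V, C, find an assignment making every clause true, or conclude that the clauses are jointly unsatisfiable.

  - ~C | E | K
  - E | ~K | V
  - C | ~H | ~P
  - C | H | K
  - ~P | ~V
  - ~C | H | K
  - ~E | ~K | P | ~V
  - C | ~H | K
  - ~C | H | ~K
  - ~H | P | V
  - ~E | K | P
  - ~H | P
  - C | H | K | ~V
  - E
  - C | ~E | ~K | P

Unit clause (E) forces E = True.
Try P = False:
  (~E | K | P) forces K = True.
  (~E | ~K | P | ~V) forces V = False.
  (~H | P | V) forces H = False.
  (~C | H | ~K) forces C = False.
  clause (C | ~E | ~K | P) is falsified — backtrack.
So P = True.
  then (~P | ~V) forces V = False.
Set H = True.
  then (C | ~H | ~P) forces C = True.
Set K = False.
All clauses satisfied.

P: True, H: True, K: False, E: True, V: False, C: True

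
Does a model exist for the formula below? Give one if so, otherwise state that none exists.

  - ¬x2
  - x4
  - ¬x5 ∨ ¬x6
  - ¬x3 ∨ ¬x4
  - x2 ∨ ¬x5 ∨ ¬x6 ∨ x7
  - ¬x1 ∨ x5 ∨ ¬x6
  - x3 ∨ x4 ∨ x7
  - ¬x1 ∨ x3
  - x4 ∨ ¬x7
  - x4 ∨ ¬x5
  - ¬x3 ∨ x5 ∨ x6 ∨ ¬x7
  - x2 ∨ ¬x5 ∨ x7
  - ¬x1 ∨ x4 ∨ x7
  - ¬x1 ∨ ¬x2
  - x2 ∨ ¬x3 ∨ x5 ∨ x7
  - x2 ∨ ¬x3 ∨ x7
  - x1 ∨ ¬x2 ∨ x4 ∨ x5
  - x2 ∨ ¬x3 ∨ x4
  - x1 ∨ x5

x1 = False, x2 = False, x3 = False, x4 = True, x5 = True, x6 = False, x7 = True

Unit clause (¬x2) forces x2 = False.
Unit clause (x4) forces x4 = True.
In (¬x3 ∨ ¬x4) only ¬x3 is left, so x3 = False.
In (¬x1 ∨ x3) only ¬x1 is left, so x1 = False.
In (x1 ∨ x5) only x5 is left, so x5 = True.
In (¬x5 ∨ ¬x6) only ¬x6 is left, so x6 = False.
In (x2 ∨ ¬x5 ∨ x7) only x7 is left, so x7 = True.
All clauses satisfied.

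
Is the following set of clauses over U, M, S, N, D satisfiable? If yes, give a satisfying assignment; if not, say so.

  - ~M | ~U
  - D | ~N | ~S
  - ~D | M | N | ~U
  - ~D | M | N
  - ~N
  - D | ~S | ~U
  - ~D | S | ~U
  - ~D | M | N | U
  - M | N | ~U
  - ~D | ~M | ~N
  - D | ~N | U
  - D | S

Unit clause (~N) forces N = False.
Try U = True:
  (~M | ~U) forces M = False.
  clause (M | N | ~U) is falsified — backtrack.
So U = False.
Set M = False.
  then (~D | M | N) forces D = False.
  then (D | S) forces S = True.
All clauses satisfied.

U = False, M = False, S = True, N = False, D = False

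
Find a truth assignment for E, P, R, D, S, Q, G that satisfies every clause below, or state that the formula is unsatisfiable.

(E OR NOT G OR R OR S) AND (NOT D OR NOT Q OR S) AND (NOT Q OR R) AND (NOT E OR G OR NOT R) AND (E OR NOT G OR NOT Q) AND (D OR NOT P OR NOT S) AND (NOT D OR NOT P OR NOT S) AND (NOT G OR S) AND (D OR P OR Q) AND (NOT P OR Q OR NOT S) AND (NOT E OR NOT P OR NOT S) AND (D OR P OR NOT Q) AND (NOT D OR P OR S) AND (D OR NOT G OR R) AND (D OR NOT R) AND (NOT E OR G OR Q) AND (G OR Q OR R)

E = False, P = False, R = True, D = True, S = True, Q = False, G = False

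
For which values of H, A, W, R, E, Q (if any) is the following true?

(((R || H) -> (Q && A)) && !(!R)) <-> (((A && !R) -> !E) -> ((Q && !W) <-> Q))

H = False, A = False, W = True, R = False, E = True, Q = True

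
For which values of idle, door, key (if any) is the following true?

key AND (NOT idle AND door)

idle = False; door = True; key = True

  NOT idle AND door = True
    NOT idle = True
Both conjuncts True, so the formula holds.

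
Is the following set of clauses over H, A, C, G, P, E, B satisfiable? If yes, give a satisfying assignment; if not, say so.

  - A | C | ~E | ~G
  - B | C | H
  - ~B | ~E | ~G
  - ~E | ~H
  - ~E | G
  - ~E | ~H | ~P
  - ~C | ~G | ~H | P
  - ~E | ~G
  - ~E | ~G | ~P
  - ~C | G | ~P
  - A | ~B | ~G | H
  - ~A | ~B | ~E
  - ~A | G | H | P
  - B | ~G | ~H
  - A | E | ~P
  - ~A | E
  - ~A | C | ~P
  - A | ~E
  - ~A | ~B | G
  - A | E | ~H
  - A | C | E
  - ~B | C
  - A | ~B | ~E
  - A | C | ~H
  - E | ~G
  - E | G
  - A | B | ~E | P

No satisfying assignment exists.

Case G = True:
  (~E | ~G) forces E = False.
  Clause (E | ~G) is falsified — contradiction.
Case G = False:
  (~E | G) forces E = False.
  Clause (E | G) is falsified — contradiction.
Both cases fail, so the formula is unsatisfiable.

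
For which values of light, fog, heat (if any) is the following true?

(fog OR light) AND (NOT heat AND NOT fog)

light=T, fog=F, heat=F

  fog OR light = True
  NOT heat AND NOT fog = True
    NOT heat = True
    NOT fog = True
Both conjuncts True, so the formula holds.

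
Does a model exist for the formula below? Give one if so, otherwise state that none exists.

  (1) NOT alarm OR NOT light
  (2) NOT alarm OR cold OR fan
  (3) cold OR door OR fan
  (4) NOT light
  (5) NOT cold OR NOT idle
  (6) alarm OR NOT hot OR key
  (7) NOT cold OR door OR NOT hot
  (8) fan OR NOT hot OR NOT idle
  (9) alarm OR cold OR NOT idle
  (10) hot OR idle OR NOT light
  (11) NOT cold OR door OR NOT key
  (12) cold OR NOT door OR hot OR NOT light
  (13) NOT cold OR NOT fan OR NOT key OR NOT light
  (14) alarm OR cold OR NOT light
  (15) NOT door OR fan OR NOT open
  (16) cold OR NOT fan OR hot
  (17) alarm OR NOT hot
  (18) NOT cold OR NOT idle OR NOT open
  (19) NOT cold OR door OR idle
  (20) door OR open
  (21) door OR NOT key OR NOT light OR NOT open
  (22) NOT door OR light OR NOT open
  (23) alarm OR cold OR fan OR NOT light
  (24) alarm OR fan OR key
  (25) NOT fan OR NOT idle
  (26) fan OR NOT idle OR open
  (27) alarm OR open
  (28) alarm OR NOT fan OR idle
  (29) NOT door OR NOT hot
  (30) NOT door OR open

light = False; hot = True; idle = False; fan = True; cold = False; alarm = True; open = True; door = False; key = True

Unit clause (NOT light) forces light = False.
Set hot = True.
  then (alarm OR NOT hot) forces alarm = True.
  then (NOT door OR NOT hot) forces door = False.
  then (NOT cold OR door OR NOT hot) forces cold = False.
  then (door OR open) forces open = True.
  then (NOT alarm OR cold OR fan) forces fan = True.
  then (NOT fan OR NOT idle) forces idle = False.
Set key = True.
All clauses satisfied.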